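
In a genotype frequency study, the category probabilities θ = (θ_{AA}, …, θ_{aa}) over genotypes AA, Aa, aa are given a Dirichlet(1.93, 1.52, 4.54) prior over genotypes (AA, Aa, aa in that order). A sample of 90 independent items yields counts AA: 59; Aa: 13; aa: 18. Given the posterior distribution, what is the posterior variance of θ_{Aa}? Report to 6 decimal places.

0.001275

The Dirichlet prior is conjugate to the Multinomial likelihood: each posterior αⱼ = prior αⱼ + observed count nⱼ.
Posterior concentration: (60.93, 14.52, 22.54), total = 97.99.
Var[θ_j] = α_j(Σα−α_j)/((Σα)²(Σα+1)) = 14.52·83.47/(97.99²·98.99) = 0.001275.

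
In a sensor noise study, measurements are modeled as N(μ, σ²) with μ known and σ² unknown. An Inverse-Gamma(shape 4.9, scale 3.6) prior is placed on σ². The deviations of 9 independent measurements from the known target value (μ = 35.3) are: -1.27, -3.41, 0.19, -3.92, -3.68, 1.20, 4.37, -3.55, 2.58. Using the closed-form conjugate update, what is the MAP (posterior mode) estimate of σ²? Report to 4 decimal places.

4.2876

With known mean μ and an Inverse-Gamma(α, β) prior on σ², the Normal likelihood is conjugate: posterior is Inv-Gamma(α + n/2, β + Σ(xᵢ−μ)²/2).
Σ(xᵢ−μ)² = (-1.27)² + (-3.41)² + (0.19)² + (-3.92)² + (-3.68)² + (1.20)² + (4.37)² + (-3.55)² + (2.58)² = 81.9817.
Posterior: Inv-Gamma(4.9 + 9/2, 3.6 + 81.9817/2) = Inv-Gamma(9.40, 44.59085).
Mode = β/(α+1) = 44.59085/10.40 = 4.2876.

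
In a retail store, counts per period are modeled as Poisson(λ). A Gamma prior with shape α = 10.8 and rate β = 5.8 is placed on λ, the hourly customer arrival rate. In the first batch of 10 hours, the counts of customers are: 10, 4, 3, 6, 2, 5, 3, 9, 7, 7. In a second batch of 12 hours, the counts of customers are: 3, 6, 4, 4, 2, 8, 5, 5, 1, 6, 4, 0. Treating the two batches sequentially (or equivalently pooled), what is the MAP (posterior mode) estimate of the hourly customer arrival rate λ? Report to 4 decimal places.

With a Gamma(shape α, rate β) prior, the Poisson likelihood is conjugate: the posterior is Gamma(α + ΣXᵢ, β + n).
Batch 1: sum of counts S = 56 over n = 10 hours.
After batch 1: Gamma(α+S, β+n) = Gamma(10.8+56, 5.8+10) = Gamma(66.8, 15.8).
Batch 2: sum of counts S = 48 over n = 12 hours.
After batch 2: Gamma(α+S, β+n) = Gamma(66.8+48, 15.8+12) = Gamma(114.8, 27.8).
Mode of Gamma(α,β) for α≥1 is (α−1)/β = 113.8/27.8 = 4.0935.

4.0935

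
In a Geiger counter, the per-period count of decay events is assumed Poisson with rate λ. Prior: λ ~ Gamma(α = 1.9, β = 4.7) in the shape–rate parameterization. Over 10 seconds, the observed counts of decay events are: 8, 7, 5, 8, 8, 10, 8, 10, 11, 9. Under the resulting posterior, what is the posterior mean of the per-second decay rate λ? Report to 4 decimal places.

With a Gamma(shape α, rate β) prior, the Poisson likelihood is conjugate: the posterior is Gamma(α + ΣXᵢ, β + n).
Sum of counts S = 84 over n = 10 seconds.
Posterior: Gamma(α+S, β+n) = Gamma(1.9+84, 4.7+10) = Gamma(85.9, 14.7).
Posterior mean = α/β = 85.9/14.7 = 5.8435.

5.8435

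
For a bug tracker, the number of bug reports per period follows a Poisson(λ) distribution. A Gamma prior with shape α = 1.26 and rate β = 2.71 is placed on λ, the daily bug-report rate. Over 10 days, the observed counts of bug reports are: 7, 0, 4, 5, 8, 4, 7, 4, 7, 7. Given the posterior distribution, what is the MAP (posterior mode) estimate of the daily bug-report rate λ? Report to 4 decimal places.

4.1904

With a Gamma(shape α, rate β) prior, the Poisson likelihood is conjugate: the posterior is Gamma(α + ΣXᵢ, β + n).
Sum of counts S = 53 over n = 10 days.
Posterior: Gamma(α+S, β+n) = Gamma(1.26+53, 2.71+10) = Gamma(54.26, 12.71).
Mode of Gamma(α,β) for α≥1 is (α−1)/β = 53.26/12.71 = 4.1904.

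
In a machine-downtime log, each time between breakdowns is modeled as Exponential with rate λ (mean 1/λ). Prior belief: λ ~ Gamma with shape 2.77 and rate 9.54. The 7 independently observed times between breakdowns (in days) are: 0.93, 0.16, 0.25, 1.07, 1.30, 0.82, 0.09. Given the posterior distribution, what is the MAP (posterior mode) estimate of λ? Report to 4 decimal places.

0.6194

With a Gamma(shape α, rate β) prior on the exponential rate λ, the posterior after n observations with total T = Σxᵢ is Gamma(α+n, β+T).
Sum of observations T = 4.62 days; n = 7.
Posterior: Gamma(2.77+7, 9.54+4.62) = Gamma(9.77, 14.16).
Mode = (α−1)/β = 0.6194.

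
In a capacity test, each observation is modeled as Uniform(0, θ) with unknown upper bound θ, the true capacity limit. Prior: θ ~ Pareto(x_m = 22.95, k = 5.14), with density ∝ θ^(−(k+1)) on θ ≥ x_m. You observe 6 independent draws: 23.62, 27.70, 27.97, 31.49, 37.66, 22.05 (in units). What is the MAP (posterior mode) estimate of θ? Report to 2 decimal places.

37.66

A Pareto(scale x_m, shape k) prior on the upper bound θ of Uniform(0, θ) is conjugate: posterior is Pareto(max(x_m, max xᵢ), k + n).
Sample maximum = 37.66; prior scale x_m = 22.95 → posterior scale = max = 37.66.
Posterior shape = 5.14 + 6 = 11.14.
The Pareto density is decreasing on [x_m, ∞), so the mode is x_m = 37.66.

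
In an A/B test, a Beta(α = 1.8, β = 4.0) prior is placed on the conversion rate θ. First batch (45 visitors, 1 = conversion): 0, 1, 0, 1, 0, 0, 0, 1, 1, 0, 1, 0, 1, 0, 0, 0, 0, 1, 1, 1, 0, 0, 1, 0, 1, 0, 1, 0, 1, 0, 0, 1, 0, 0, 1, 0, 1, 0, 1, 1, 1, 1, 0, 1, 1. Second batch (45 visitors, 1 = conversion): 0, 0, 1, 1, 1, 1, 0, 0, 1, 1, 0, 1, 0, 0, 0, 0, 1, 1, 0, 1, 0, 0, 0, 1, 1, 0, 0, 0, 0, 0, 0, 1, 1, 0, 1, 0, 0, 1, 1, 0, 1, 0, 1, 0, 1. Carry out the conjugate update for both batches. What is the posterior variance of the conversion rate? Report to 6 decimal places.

0.002564

The Beta prior is conjugate to a Binomial/Bernoulli likelihood; the update adds successes to α and failures to β.
After batch 1: Beta(1.8+22, 4.0+23) = Beta(23.8, 27.0).
After batch 2: Beta(23.8+20, 27.0+25) = Beta(43.8, 52.0).
Var = αβ/((α+β)²(α+β+1)) = 43.8·52.0/(95.8²·96.8) = 0.002564.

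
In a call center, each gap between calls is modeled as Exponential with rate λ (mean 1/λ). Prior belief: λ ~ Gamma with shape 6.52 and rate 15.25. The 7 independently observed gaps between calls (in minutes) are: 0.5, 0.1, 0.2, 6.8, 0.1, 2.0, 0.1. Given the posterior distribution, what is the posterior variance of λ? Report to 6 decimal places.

With a Gamma(shape α, rate β) prior on the exponential rate λ, the posterior after n observations with total T = Σxᵢ is Gamma(α+n, β+T).
Sum of observations T = 9.8 minutes; n = 7.
Posterior: Gamma(6.52+7, 15.25+9.8) = Gamma(13.52, 25.05).
Var = α/β² = 0.021546.

0.021546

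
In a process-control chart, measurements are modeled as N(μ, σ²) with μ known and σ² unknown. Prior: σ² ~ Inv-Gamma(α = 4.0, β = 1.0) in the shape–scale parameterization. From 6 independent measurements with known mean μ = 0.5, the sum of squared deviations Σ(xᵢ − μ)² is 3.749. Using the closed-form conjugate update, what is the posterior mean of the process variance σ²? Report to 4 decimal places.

0.4791

With known mean μ and an Inverse-Gamma(α, β) prior on σ², the Normal likelihood is conjugate: posterior is Inv-Gamma(α + n/2, β + Σ(xᵢ−μ)²/2).
Posterior: Inv-Gamma(4.0 + 6/2, 1.0 + 3.749/2) = Inv-Gamma(7.00, 2.8745).
E[σ²|data] = β/(α−1) = 2.8745/6.00 = 0.4791.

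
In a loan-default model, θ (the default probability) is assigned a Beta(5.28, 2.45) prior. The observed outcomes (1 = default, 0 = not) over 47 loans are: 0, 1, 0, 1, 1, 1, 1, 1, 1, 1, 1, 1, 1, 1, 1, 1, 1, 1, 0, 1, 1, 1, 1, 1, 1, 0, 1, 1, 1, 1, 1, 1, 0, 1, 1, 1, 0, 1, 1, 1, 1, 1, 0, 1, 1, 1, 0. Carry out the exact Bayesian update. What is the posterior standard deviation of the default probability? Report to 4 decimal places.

0.0526

The Beta prior is conjugate to a Binomial/Bernoulli likelihood; the update adds successes to α and failures to β.
Posterior: Beta(α+k, β+n−k) = Beta(5.28+39, 2.45+8) = Beta(44.28, 10.45).
Var = αβ/((α+β)²(α+β+1)) = 44.28·10.45/(54.73²·55.73) = 0.00277194; SD = √0.00277194 = 0.0526.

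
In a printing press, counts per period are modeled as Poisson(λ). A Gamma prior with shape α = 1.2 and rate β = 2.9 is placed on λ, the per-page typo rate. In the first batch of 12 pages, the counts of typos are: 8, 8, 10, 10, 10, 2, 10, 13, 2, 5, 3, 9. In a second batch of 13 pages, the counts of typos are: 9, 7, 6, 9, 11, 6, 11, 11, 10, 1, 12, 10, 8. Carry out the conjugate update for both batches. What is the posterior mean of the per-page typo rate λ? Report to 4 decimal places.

With a Gamma(shape α, rate β) prior, the Poisson likelihood is conjugate: the posterior is Gamma(α + ΣXᵢ, β + n).
Batch 1: sum of counts S = 90 over n = 12 pages.
After batch 1: Gamma(α+S, β+n) = Gamma(1.2+90, 2.9+12) = Gamma(91.2, 14.9).
Batch 2: sum of counts S = 111 over n = 13 pages.
After batch 2: Gamma(α+S, β+n) = Gamma(91.2+111, 14.9+13) = Gamma(202.2, 27.9).
Posterior mean = α/β = 202.2/27.9 = 7.2473.

7.2473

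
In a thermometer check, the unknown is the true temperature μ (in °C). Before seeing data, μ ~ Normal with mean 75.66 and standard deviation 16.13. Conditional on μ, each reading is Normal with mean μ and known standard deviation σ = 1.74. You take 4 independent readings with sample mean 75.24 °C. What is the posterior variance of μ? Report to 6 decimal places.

0.754704

For Normal data with known variance σ², a Normal(μ₀, σ₀²) prior on μ is conjugate. Posterior precision = 1/σ₀² + n/σ²; posterior mean is the precision-weighted average of μ₀ and x̄.
σ₀² = 16.13² = 260.1769, σ² = 1.74² = 3.0276; σ² + n·σ₀² = 3.0276 + 4·260.1769 = 1043.7352.
Posterior precision = 1/σ₀² + n/σ² = 1/260.1769 + 4/3.0276 = (σ² + n·σ₀²)/(σ₀²σ²) = 1043.7352/(260.1769·3.0276); posterior variance σₙ² = σ₀²σ²/(σ² + n·σ₀²) = 260.1769·3.0276/1043.7352 = 0.754704.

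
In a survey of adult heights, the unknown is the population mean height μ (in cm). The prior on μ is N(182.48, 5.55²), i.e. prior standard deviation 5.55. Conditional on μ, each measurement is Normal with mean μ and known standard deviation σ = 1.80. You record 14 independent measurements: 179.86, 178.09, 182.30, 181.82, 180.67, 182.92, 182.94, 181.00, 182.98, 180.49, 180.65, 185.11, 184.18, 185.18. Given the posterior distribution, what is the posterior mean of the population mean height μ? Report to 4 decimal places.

182.0170

For Normal data with known variance σ², a Normal(μ₀, σ₀²) prior on μ is conjugate. Posterior precision = 1/σ₀² + n/σ²; posterior mean is the precision-weighted average of μ₀ and x̄.
Σxᵢ = 179.86 + 178.09 + 182.30 + 181.82 + 180.67 + 182.92 + 182.94 + 181.00 + 182.98 + 180.49 + 180.65 + 185.11 + 184.18 + 185.18 = 2548.19, so n·x̄ = 2548.19.
σ₀² = 5.55² = 30.8025, σ² = 1.80² = 3.24; σ² + n·σ₀² = 3.24 + 14·30.8025 = 434.475.
Posterior mean = (μ₀/σ₀² + n·x̄/σ²)/(1/σ₀² + n/σ²) = (σ²·μ₀ + σ₀²·n·x̄)/(σ² + n·σ₀²) = (3.24·182.48 + 30.8025·2548.19)/434.475 = 79081.857675/434.475 = 182.0170.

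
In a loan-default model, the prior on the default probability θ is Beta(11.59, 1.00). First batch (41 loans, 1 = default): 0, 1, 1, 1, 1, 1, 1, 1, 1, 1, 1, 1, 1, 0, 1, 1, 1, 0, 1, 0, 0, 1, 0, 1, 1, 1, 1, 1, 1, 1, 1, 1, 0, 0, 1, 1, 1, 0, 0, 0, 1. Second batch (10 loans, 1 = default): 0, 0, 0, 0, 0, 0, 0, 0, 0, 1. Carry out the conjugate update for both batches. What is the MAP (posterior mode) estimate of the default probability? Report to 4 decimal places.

0.6753

The Beta prior is conjugate to a Binomial/Bernoulli likelihood; the update adds successes to α and failures to β.
After batch 1: Beta(11.59+30, 1.00+11) = Beta(41.59, 12.00).
After batch 2: Beta(41.59+1, 12.00+9) = Beta(42.59, 21.00).
Mode of Beta(a,b) for a,b>1 is (a−1)/(a+b−2) = 41.59/61.59 = 0.6753.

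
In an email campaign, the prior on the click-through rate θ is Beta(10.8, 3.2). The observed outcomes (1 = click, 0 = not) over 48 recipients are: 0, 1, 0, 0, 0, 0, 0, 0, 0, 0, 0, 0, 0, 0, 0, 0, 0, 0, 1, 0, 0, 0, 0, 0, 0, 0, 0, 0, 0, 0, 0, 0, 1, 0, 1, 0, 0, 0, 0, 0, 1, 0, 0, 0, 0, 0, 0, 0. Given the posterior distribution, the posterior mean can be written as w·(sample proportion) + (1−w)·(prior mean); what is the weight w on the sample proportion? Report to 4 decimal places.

0.7742

The Beta prior is conjugate to a Binomial/Bernoulli likelihood; the update adds successes to α and failures to β.
Posterior mean = (α₀+k)/(α₀+β₀+n) = [n/(α₀+β₀+n)]·(k/n) + [(α₀+β₀)/(α₀+β₀+n)]·α₀/(α₀+β₀), so only n and the prior enter the weight.
The weight on the data is w = n/(α₀+β₀+n) = 48/(10.8+3.2+48) = 48/62.0 = 0.7742.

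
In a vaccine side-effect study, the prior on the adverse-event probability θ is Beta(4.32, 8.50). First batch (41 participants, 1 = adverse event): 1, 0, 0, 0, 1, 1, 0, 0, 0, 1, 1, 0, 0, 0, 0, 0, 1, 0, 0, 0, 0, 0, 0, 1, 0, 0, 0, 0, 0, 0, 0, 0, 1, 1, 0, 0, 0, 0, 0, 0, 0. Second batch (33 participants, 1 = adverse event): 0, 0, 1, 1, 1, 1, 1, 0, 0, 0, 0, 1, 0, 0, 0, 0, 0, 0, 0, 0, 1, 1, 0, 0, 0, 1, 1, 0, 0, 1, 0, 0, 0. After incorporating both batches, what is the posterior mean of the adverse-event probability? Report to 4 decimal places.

0.2801

The Beta prior is conjugate to a Binomial/Bernoulli likelihood; the update adds successes to α and failures to β.
After batch 1: Beta(4.32+9, 8.50+32) = Beta(13.32, 40.50).
After batch 2: Beta(13.32+11, 40.50+22) = Beta(24.32, 62.50).
Posterior mean = α/(α+β) = 24.32/86.82 = 0.2801.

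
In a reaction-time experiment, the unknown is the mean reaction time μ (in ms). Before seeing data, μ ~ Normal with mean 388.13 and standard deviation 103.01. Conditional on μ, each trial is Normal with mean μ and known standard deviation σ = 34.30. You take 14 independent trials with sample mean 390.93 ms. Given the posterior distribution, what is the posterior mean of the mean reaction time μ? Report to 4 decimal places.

390.9080

For Normal data with known variance σ², a Normal(μ₀, σ₀²) prior on μ is conjugate. Posterior precision = 1/σ₀² + n/σ²; posterior mean is the precision-weighted average of μ₀ and x̄.
n·x̄ = 14·390.93 = 5473.02.
σ₀² = 103.01² = 10611.0601, σ² = 34.30² = 1176.49; σ² + n·σ₀² = 1176.49 + 14·10611.0601 = 149731.3314.
Posterior mean = (μ₀/σ₀² + n·x̄/σ²)/(1/σ₀² + n/σ²) = (σ²·μ₀ + σ₀²·n·x̄)/(σ² + n·σ₀²) = (1176.49·388.13 + 10611.0601·5473.02)/149731.3314 = 58531175.212202/149731.3314 = 390.9080.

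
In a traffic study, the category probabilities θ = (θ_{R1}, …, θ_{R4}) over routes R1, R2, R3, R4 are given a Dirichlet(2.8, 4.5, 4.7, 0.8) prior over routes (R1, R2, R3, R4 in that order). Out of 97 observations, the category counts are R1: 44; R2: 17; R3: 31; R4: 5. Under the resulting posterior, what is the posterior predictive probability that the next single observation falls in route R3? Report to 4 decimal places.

The Dirichlet prior is conjugate to the Multinomial likelihood: each posterior αⱼ = prior αⱼ + observed count nⱼ.
Posterior concentration: (46.8, 21.5, 35.7, 5.8), total = 109.8.
P(next = R3 | data) = α_{R3}/Σα = 0.3251.

0.3251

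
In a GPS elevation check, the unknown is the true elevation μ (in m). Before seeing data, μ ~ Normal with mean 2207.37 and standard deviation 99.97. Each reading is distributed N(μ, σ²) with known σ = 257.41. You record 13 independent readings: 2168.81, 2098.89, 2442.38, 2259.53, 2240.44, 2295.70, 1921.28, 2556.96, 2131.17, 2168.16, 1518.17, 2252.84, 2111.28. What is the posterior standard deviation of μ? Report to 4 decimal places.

For Normal data with known variance σ², a Normal(μ₀, σ₀²) prior on μ is conjugate. Posterior precision = 1/σ₀² + n/σ²; posterior mean is the precision-weighted average of μ₀ and x̄.
σ₀² = 99.97² = 9994.0009, σ² = 257.41² = 66259.9081; σ² + n·σ₀² = 66259.9081 + 13·9994.0009 = 196181.9198.
Posterior precision = 1/σ₀² + n/σ² = 1/9994.0009 + 13/66259.9081 = (σ² + n·σ₀²)/(σ₀²σ²) = 196181.9198/(9994.0009·66259.9081); posterior variance σₙ² = σ₀²σ²/(σ² + n·σ₀²) = 9994.0009·66259.9081/196181.9198 = 3375.446534.
Posterior SD = √σₙ² = √(9994.0009·66259.9081/196181.9198) = 58.0986.

58.0986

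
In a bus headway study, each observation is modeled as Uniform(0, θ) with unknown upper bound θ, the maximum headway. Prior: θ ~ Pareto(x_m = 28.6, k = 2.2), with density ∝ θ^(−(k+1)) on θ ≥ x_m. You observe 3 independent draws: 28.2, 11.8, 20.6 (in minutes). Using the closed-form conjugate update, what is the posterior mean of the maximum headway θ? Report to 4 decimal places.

A Pareto(scale x_m, shape k) prior on the upper bound θ of Uniform(0, θ) is conjugate: posterior is Pareto(max(x_m, max xᵢ), k + n).
Sample maximum = 28.2; prior scale x_m = 28.6 → posterior scale = max = 28.6.
Posterior shape = 2.2 + 3 = 5.2.
E[θ|data] = k·x_m/(k−1) = 5.2·28.6/4.2 = 35.4095.

35.4095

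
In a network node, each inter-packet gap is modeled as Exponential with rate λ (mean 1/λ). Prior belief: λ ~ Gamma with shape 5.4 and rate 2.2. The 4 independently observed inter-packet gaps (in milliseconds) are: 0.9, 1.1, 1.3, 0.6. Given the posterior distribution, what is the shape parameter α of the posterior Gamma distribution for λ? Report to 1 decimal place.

With a Gamma(shape α, rate β) prior on the exponential rate λ, the posterior after n observations with total T = Σxᵢ is Gamma(α+n, β+T).
Sum of observations T = 3.9 milliseconds; n = 4.
Posterior: Gamma(5.4+4, 2.2+3.9) = Gamma(9.4, 6.1).
Posterior α = 9.4.

9.4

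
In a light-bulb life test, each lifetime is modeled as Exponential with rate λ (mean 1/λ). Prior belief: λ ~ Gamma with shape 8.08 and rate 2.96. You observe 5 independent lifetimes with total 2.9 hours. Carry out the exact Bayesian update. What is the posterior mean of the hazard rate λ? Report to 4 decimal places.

2.2321

With a Gamma(shape α, rate β) prior on the exponential rate λ, the posterior after n observations with total T = Σxᵢ is Gamma(α+n, β+T).
Posterior: Gamma(8.08+5, 2.96+2.9) = Gamma(13.08, 5.86).
Posterior mean of λ = α/β = 13.08/5.86 = 2.2321.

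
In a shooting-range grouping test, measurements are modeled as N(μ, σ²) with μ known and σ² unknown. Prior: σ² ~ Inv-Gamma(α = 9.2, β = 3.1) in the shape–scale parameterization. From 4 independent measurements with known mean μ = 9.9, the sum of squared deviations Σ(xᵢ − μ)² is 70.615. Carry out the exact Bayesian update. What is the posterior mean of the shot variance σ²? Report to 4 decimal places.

3.7654

With known mean μ and an Inverse-Gamma(α, β) prior on σ², the Normal likelihood is conjugate: posterior is Inv-Gamma(α + n/2, β + Σ(xᵢ−μ)²/2).
Posterior: Inv-Gamma(9.2 + 4/2, 3.1 + 70.615/2) = Inv-Gamma(11.20, 38.4075).
E[σ²|data] = β/(α−1) = 38.4075/10.20 = 3.7654.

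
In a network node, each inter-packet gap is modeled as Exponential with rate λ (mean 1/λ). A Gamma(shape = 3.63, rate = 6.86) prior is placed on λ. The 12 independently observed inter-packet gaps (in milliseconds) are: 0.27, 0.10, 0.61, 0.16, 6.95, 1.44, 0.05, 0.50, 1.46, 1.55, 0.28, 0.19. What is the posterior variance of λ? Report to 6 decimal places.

0.037484

With a Gamma(shape α, rate β) prior on the exponential rate λ, the posterior after n observations with total T = Σxᵢ is Gamma(α+n, β+T).
Sum of observations T = 13.56 milliseconds; n = 12.
Posterior: Gamma(3.63+12, 6.86+13.56) = Gamma(15.63, 20.42).
Var = α/β² = 0.037484.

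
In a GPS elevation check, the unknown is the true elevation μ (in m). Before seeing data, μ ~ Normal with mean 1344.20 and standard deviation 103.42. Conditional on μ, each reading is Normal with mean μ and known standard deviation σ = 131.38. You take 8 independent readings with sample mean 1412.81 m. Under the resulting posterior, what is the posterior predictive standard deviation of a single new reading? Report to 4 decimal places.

138.0439

For Normal data with known variance σ², a Normal(μ₀, σ₀²) prior on μ is conjugate. Posterior precision = 1/σ₀² + n/σ²; posterior mean is the precision-weighted average of μ₀ and x̄.
σ₀² = 103.42² = 10695.6964, σ² = 131.38² = 17260.7044; σ² + n·σ₀² = 17260.7044 + 8·10695.6964 = 102826.2756.
Posterior precision = 1/σ₀² + n/σ² = 1/10695.6964 + 8/17260.7044 = (σ² + n·σ₀²)/(σ₀²σ²) = 102826.2756/(10695.6964·17260.7044); posterior variance σₙ² = σ₀²σ²/(σ² + n·σ₀²) = 10695.6964·17260.7044/102826.2756 = 1795.409323.
Predictive variance for one new observation = σₙ² + σ² = 10695.6964·17260.7044/102826.2756 + 17260.7044 = σ²·(σ₀² + 102826.2756)/102826.2756 = 17260.7044·113521.972/102826.2756 = 19056.113723; SD = √(17260.7044·113521.972/102826.2756) = 138.0439.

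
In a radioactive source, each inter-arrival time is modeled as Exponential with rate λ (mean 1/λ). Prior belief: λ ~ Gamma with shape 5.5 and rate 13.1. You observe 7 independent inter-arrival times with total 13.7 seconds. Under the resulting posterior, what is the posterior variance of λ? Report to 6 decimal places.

0.017404

With a Gamma(shape α, rate β) prior on the exponential rate λ, the posterior after n observations with total T = Σxᵢ is Gamma(α+n, β+T).
Posterior: Gamma(5.5+7, 13.1+13.7) = Gamma(12.5, 26.8).
Var = α/β² = 0.017404.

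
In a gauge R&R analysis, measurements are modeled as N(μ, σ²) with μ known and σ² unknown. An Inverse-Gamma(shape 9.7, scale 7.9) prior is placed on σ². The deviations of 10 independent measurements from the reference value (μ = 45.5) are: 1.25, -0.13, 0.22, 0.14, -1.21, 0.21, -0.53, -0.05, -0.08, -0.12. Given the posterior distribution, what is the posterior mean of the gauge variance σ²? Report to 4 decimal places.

0.7029

With known mean μ and an Inverse-Gamma(α, β) prior on σ², the Normal likelihood is conjugate: posterior is Inv-Gamma(α + n/2, β + Σ(xᵢ−μ)²/2).
Σ(xᵢ−μ)² = (1.25)² + (-0.13)² + (0.22)² + (0.14)² + (-1.21)² + (0.21)² + (-0.53)² + (-0.05)² + (-0.08)² + (-0.12)² = 3.4598.
Posterior: Inv-Gamma(9.7 + 10/2, 7.9 + 3.4598/2) = Inv-Gamma(14.70, 9.62990).
E[σ²|data] = β/(α−1) = 9.62990/13.70 = 0.7029.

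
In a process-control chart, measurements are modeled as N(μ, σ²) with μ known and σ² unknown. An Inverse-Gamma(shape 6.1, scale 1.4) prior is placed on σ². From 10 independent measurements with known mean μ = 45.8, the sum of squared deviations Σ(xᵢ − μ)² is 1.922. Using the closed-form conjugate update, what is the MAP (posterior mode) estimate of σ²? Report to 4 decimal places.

0.1951

With known mean μ and an Inverse-Gamma(α, β) prior on σ², the Normal likelihood is conjugate: posterior is Inv-Gamma(α + n/2, β + Σ(xᵢ−μ)²/2).
Posterior: Inv-Gamma(6.1 + 10/2, 1.4 + 1.922/2) = Inv-Gamma(11.10, 2.3610).
Mode = β/(α+1) = 2.3610/12.10 = 0.1951.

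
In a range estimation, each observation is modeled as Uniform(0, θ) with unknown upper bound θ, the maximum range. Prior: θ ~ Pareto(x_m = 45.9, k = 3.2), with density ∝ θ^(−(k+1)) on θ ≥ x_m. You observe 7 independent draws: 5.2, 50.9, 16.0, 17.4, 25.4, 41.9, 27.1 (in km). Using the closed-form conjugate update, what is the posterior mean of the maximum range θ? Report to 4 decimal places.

A Pareto(scale x_m, shape k) prior on the upper bound θ of Uniform(0, θ) is conjugate: posterior is Pareto(max(x_m, max xᵢ), k + n).
Sample maximum = 50.9; prior scale x_m = 45.9 → posterior scale = max = 50.9.
Posterior shape = 3.2 + 7 = 10.2.
E[θ|data] = k·x_m/(k−1) = 10.2·50.9/9.2 = 56.4326.

56.4326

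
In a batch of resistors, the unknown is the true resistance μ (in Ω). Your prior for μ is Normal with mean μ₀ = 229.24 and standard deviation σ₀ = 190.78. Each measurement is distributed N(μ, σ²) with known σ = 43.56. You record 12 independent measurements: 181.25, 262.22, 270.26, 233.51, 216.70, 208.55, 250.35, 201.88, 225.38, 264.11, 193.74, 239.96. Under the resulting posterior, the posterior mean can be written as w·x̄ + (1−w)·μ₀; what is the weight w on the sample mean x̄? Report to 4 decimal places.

0.9957

For Normal data with known variance σ², a Normal(μ₀, σ₀²) prior on μ is conjugate. Posterior precision = 1/σ₀² + n/σ²; posterior mean is the precision-weighted average of μ₀ and x̄.
σ₀² = 190.78² = 36397.0084, σ² = 43.56² = 1897.4736. Prior precision 1/σ₀² = 1/36397.0084; data precision n/σ² = 12/1897.4736.
w = (n/σ²)/(1/σ₀² + n/σ²) = n·σ₀²/(σ² + n·σ₀²) = 12·36397.0084/(1897.4736 + 12·36397.0084) = 436764.1008/438661.5744 = 0.9957.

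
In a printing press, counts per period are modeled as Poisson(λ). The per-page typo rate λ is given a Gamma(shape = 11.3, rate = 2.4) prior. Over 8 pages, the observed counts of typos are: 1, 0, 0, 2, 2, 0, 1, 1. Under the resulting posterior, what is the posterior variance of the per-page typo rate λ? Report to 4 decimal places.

0.1692

With a Gamma(shape α, rate β) prior, the Poisson likelihood is conjugate: the posterior is Gamma(α + ΣXᵢ, β + n).
Sum of counts S = 7 over n = 8 pages.
Posterior: Gamma(α+S, β+n) = Gamma(11.3+7, 2.4+8) = Gamma(18.3, 10.4).
Var = α/β² = 18.3/10.4² = 0.1692.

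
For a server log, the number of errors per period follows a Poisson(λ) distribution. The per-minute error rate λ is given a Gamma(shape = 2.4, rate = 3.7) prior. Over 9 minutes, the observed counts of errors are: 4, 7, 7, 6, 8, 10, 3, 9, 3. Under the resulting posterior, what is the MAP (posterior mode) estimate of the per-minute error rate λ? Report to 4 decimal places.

4.5984

With a Gamma(shape α, rate β) prior, the Poisson likelihood is conjugate: the posterior is Gamma(α + ΣXᵢ, β + n).
Sum of counts S = 57 over n = 9 minutes.
Posterior: Gamma(α+S, β+n) = Gamma(2.4+57, 3.7+9) = Gamma(59.4, 12.7).
Mode of Gamma(α,β) for α≥1 is (α−1)/β = 58.4/12.7 = 4.5984.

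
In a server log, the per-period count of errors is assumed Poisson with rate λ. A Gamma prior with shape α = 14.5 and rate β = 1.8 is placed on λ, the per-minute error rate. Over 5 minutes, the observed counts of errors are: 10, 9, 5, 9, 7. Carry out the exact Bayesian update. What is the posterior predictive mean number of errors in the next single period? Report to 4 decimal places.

8.0147

With a Gamma(shape α, rate β) prior, the Poisson likelihood is conjugate: the posterior is Gamma(α + ΣXᵢ, β + n).
Sum of counts S = 40 over n = 5 minutes.
Posterior: Gamma(α+S, β+n) = Gamma(14.5+40, 1.8+5) = Gamma(54.5, 6.8).
The predictive distribution for one future period is NegBinom with mean α/β = 8.0147.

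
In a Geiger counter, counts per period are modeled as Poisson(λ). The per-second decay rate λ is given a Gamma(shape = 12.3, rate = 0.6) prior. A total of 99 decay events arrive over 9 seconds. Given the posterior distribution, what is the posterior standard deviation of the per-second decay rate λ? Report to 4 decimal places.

1.0989

With a Gamma(shape α, rate β) prior, the Poisson likelihood is conjugate: the posterior is Gamma(α + ΣXᵢ, β + n).
Posterior: Gamma(α+S, β+n) = Gamma(12.3+99, 0.6+9) = Gamma(111.3, 9.6).
SD = √α/β = √111.3/9.6 = 1.0989.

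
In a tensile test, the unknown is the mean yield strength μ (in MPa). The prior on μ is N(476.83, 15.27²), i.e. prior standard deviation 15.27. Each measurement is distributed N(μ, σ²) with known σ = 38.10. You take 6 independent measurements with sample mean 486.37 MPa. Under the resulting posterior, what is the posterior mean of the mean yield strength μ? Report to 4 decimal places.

For Normal data with known variance σ², a Normal(μ₀, σ₀²) prior on μ is conjugate. Posterior precision = 1/σ₀² + n/σ²; posterior mean is the precision-weighted average of μ₀ and x̄.
n·x̄ = 6·486.37 = 2918.22.
σ₀² = 15.27² = 233.1729, σ² = 38.10² = 1451.61; σ² + n·σ₀² = 1451.61 + 6·233.1729 = 2850.6474.
Posterior mean = (μ₀/σ₀² + n·x̄/σ²)/(1/σ₀² + n/σ²) = (σ²·μ₀ + σ₀²·n·x̄)/(σ² + n·σ₀²) = (1451.61·476.83 + 233.1729·2918.22)/2850.6474 = 1372621.016538/2850.6474 = 481.5120.

481.5120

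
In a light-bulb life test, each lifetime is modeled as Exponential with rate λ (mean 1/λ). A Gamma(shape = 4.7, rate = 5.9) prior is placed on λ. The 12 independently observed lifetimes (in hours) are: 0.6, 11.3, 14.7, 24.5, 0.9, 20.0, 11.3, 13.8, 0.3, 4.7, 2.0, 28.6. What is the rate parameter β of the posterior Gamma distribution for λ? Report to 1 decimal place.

138.6

With a Gamma(shape α, rate β) prior on the exponential rate λ, the posterior after n observations with total T = Σxᵢ is Gamma(α+n, β+T).
Sum of observations T = 132.7 hours; n = 12.
Posterior: Gamma(4.7+12, 5.9+132.7) = Gamma(16.7, 138.6).
Posterior β = 138.6.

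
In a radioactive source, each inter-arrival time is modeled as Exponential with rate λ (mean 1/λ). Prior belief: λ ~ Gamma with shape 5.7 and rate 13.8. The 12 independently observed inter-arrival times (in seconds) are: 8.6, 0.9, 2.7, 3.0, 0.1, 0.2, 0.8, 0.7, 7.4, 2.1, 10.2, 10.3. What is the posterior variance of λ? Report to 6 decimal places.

With a Gamma(shape α, rate β) prior on the exponential rate λ, the posterior after n observations with total T = Σxᵢ is Gamma(α+n, β+T).
Sum of observations T = 47.0 seconds; n = 12.
Posterior: Gamma(5.7+12, 13.8+47.0) = Gamma(17.7, 60.8).
Var = α/β² = 0.004788.

0.004788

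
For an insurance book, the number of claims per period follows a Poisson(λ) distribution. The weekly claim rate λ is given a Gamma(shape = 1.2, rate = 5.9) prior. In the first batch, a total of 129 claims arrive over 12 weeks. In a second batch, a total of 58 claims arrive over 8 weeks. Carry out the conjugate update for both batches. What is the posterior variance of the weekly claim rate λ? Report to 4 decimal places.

0.2806

With a Gamma(shape α, rate β) prior, the Poisson likelihood is conjugate: the posterior is Gamma(α + ΣXᵢ, β + n).
After batch 1: Gamma(α+S, β+n) = Gamma(1.2+129, 5.9+12) = Gamma(130.2, 17.9).
After batch 2: Gamma(α+S, β+n) = Gamma(130.2+58, 17.9+8) = Gamma(188.2, 25.9).
Var = α/β² = 188.2/25.9² = 0.2806.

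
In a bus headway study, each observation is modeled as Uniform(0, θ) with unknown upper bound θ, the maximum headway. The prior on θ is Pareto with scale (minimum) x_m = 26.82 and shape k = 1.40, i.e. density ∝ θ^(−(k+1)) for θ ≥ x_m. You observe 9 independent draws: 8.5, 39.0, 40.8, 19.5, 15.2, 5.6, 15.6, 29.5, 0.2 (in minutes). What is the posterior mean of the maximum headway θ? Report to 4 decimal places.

45.1404

A Pareto(scale x_m, shape k) prior on the upper bound θ of Uniform(0, θ) is conjugate: posterior is Pareto(max(x_m, max xᵢ), k + n).
Sample maximum = 40.8; prior scale x_m = 26.82 → posterior scale = max = 40.80.
Posterior shape = 1.40 + 9 = 10.40.
E[θ|data] = k·x_m/(k−1) = 10.40·40.80/9.40 = 45.1404.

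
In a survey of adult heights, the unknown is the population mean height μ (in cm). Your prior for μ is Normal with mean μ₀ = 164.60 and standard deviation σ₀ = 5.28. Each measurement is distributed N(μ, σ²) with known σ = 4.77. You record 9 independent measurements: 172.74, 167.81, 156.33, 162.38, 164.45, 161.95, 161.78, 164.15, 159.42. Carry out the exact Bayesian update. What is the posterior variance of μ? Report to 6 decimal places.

For Normal data with known variance σ², a Normal(μ₀, σ₀²) prior on μ is conjugate. Posterior precision = 1/σ₀² + n/σ²; posterior mean is the precision-weighted average of μ₀ and x̄.
σ₀² = 5.28² = 27.8784, σ² = 4.77² = 22.7529; σ² + n·σ₀² = 22.7529 + 9·27.8784 = 273.6585.
Posterior precision = 1/σ₀² + n/σ² = 1/27.8784 + 9/22.7529 = (σ² + n·σ₀²)/(σ₀²σ²) = 273.6585/(27.8784·22.7529); posterior variance σₙ² = σ₀²σ²/(σ² + n·σ₀²) = 27.8784·22.7529/273.6585 = 2.317905.

2.317905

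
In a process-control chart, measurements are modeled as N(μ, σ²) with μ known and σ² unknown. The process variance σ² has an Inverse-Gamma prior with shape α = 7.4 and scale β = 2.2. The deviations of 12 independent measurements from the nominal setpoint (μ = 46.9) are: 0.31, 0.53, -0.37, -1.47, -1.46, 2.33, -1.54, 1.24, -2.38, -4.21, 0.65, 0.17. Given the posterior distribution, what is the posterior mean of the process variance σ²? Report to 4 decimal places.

With known mean μ and an Inverse-Gamma(α, β) prior on σ², the Normal likelihood is conjugate: posterior is Inv-Gamma(α + n/2, β + Σ(xᵢ−μ)²/2).
Σ(xᵢ−μ)² = (0.31)² + (0.53)² + (-0.37)² + (-1.47)² + (-1.46)² + (2.33)² + (-1.54)² + (1.24)² + (-2.38)² + (-4.21)² + (0.65)² + (0.17)² = 37.9844.
Posterior: Inv-Gamma(7.4 + 12/2, 2.2 + 37.9844/2) = Inv-Gamma(13.40, 21.19220).
E[σ²|data] = β/(α−1) = 21.19220/12.40 = 1.7090.

1.7090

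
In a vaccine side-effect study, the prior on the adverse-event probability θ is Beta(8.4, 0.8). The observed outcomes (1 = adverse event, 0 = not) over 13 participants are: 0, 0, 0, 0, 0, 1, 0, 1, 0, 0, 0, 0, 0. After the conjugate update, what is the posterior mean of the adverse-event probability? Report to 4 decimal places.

0.4685

The Beta prior is conjugate to a Binomial/Bernoulli likelihood; the update adds successes to α and failures to β.
Posterior: Beta(α+k, β+n−k) = Beta(8.4+2, 0.8+11) = Beta(10.4, 11.8).
Posterior mean = α/(α+β) = 10.4/22.2 = 0.4685.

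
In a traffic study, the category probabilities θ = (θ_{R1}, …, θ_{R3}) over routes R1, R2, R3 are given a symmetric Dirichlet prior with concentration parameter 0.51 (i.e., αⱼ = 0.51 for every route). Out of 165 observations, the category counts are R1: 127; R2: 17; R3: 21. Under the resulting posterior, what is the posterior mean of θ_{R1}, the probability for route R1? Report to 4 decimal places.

The Dirichlet prior is conjugate to the Multinomial likelihood: each posterior αⱼ = prior αⱼ + observed count nⱼ.
Posterior concentration: (127.51, 17.51, 21.51), total = 166.53.
E[θ_{R1}|data] = α_{R1}/Σα = 127.51/166.53 = 0.7657.

0.7657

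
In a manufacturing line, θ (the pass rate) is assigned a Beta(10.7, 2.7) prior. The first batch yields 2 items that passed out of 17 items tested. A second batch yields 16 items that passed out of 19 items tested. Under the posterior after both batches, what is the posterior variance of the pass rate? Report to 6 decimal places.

0.004830

The Beta prior is conjugate to a Binomial/Bernoulli likelihood; the update adds successes to α and failures to β.
After batch 1: Beta(10.7+2, 2.7+15) = Beta(12.7, 17.7).
After batch 2: Beta(12.7+16, 17.7+3) = Beta(28.7, 20.7).
Var = αβ/((α+β)²(α+β+1)) = 28.7·20.7/(49.4²·50.4) = 0.004830.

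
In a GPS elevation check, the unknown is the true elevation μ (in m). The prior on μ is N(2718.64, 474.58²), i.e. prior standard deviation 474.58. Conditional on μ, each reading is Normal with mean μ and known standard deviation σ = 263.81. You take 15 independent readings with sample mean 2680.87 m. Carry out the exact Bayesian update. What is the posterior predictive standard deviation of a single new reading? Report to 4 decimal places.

For Normal data with known variance σ², a Normal(μ₀, σ₀²) prior on μ is conjugate. Posterior precision = 1/σ₀² + n/σ²; posterior mean is the precision-weighted average of μ₀ and x̄.
σ₀² = 474.58² = 225226.1764, σ² = 263.81² = 69595.7161; σ² + n·σ₀² = 69595.7161 + 15·225226.1764 = 3447988.3621.
Posterior precision = 1/σ₀² + n/σ² = 1/225226.1764 + 15/69595.7161 = (σ² + n·σ₀²)/(σ₀²σ²) = 3447988.3621/(225226.1764·69595.7161); posterior variance σₙ² = σ₀²σ²/(σ² + n·σ₀²) = 225226.1764·69595.7161/3447988.3621 = 4546.064367.
Predictive variance for one new observation = σₙ² + σ² = 225226.1764·69595.7161/3447988.3621 + 69595.7161 = σ²·(σ₀² + 3447988.3621)/3447988.3621 = 69595.7161·3673214.5385/3447988.3621 = 74141.780467; SD = √(69595.7161·3673214.5385/3447988.3621) = 272.2899.

272.2899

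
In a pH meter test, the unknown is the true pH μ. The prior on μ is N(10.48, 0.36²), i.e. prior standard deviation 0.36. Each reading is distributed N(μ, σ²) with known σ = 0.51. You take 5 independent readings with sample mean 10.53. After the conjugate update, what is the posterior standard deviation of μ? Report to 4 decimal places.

0.1927

For Normal data with known variance σ², a Normal(μ₀, σ₀²) prior on μ is conjugate. Posterior precision = 1/σ₀² + n/σ²; posterior mean is the precision-weighted average of μ₀ and x̄.
σ₀² = 0.36² = 0.1296, σ² = 0.51² = 0.2601; σ² + n·σ₀² = 0.2601 + 5·0.1296 = 0.9081.
Posterior precision = 1/σ₀² + n/σ² = 1/0.1296 + 5/0.2601 = (σ² + n·σ₀²)/(σ₀²σ²) = 0.9081/(0.1296·0.2601); posterior variance σₙ² = σ₀²σ²/(σ² + n·σ₀²) = 0.1296·0.2601/0.9081 = 0.037120.
Posterior SD = √σₙ² = √(0.1296·0.2601/0.9081) = 0.1927.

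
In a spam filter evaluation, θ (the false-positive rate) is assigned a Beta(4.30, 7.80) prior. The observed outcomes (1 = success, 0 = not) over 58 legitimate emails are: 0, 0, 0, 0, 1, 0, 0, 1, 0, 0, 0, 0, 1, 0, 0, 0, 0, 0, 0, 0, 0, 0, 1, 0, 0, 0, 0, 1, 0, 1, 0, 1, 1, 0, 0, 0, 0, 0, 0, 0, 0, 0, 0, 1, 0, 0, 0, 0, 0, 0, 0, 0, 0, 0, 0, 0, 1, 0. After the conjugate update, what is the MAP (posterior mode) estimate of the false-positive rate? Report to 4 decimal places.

The Beta prior is conjugate to a Binomial/Bernoulli likelihood; the update adds successes to α and failures to β.
Posterior: Beta(α+k, β+n−k) = Beta(4.30+10, 7.80+48) = Beta(14.30, 55.80).
Mode of Beta(a,b) for a,b>1 is (a−1)/(a+b−2) = 13.30/68.10 = 0.1953.

0.1953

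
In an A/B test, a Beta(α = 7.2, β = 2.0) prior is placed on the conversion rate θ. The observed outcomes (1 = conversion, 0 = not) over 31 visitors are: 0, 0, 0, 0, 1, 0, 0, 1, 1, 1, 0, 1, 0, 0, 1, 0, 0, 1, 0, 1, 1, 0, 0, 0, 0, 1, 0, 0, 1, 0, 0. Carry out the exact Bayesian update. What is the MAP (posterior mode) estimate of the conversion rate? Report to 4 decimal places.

The Beta prior is conjugate to a Binomial/Bernoulli likelihood; the update adds successes to α and failures to β.
Posterior: Beta(α+k, β+n−k) = Beta(7.2+11, 2.0+20) = Beta(18.2, 22.0).
Mode of Beta(a,b) for a,b>1 is (a−1)/(a+b−2) = 17.2/38.2 = 0.4503.

0.4503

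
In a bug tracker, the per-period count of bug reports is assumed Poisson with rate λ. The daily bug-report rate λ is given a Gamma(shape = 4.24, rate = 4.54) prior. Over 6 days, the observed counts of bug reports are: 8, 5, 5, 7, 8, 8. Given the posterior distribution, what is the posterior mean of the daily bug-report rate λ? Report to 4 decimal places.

4.2922

With a Gamma(shape α, rate β) prior, the Poisson likelihood is conjugate: the posterior is Gamma(α + ΣXᵢ, β + n).
Sum of counts S = 41 over n = 6 days.
Posterior: Gamma(α+S, β+n) = Gamma(4.24+41, 4.54+6) = Gamma(45.24, 10.54).
Posterior mean = α/β = 45.24/10.54 = 4.2922.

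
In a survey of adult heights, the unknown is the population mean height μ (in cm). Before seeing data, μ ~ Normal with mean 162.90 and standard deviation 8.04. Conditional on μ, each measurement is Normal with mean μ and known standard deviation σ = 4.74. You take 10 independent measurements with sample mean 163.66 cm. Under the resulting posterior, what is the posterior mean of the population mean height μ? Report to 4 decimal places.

For Normal data with known variance σ², a Normal(μ₀, σ₀²) prior on μ is conjugate. Posterior precision = 1/σ₀² + n/σ²; posterior mean is the precision-weighted average of μ₀ and x̄.
n·x̄ = 10·163.66 = 1636.6.
σ₀² = 8.04² = 64.6416, σ² = 4.74² = 22.4676; σ² + n·σ₀² = 22.4676 + 10·64.6416 = 668.8836.
Posterior mean = (μ₀/σ₀² + n·x̄/σ²)/(1/σ₀² + n/σ²) = (σ²·μ₀ + σ₀²·n·x̄)/(σ² + n·σ₀²) = (22.4676·162.90 + 64.6416·1636.6)/668.8836 = 109452.4146/668.8836 = 163.6345.

163.6345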